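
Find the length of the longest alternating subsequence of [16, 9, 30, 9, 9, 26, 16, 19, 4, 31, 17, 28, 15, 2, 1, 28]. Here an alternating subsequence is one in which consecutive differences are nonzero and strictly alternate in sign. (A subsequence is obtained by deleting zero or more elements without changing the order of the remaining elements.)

Track the best alternating length ending on an up-step vs a down-step at each position: up/down = 1/1, 1/2, 3/1, 1/4, 1/4, 5/4, 5/6, 7/6, 1/8, 9/1, 9/10, 11/10, 9/12, 1/12, 1/12, 13/10.
The maximum over both is 13; one such subsequence is 16, 9, 30, 9, 26, 16, 19, 4, 31, 17, 28, 15, 28.

13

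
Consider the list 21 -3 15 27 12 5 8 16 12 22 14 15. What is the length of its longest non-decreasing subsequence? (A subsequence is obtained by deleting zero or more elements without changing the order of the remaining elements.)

Let dp[i] be the longest non-decreasing subsequence ending at position i. Then dp = [1, 1, 2, 3, 2, 2, 3, 4, 4, 5, 5, 6].
The maximum is 6; one witness is -3, 5, 8, 12, 14, 15 at positions 2,6,7,9,11,12.

6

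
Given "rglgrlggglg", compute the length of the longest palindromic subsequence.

8

Using dp[i][j] = 2 + dp[i+1][j−1] if the ends match, else max(dp[i+1][j], dp[i][j−1]):
dp[1][11] = 8. A witness is glgggglg at positions 2,3,4,7,8,9,10,11.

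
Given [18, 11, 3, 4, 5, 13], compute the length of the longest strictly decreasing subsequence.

3

Scanning left to right, the best length ending at each element is: 18→1, 11→2, 3→3, 4→3, 5→3, 13→2.
So the longest decreasing subsequence has length 3, e.g. 18, 11, 3.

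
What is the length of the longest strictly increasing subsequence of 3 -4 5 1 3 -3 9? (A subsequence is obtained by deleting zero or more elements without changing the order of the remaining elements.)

4

Scanning left to right, the best length ending at each element is: 3→1, -4→1, 5→2, 1→2, 3→3, -3→2, 9→4.
So the longest increasing subsequence has length 4, e.g. -4, 1, 3, 9.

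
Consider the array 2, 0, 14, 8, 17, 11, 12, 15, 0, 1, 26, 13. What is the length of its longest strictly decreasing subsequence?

One longest decreasing subsequence is 14, 8, 0 (positions 3,4,9), of length 3; no longer one exists.

3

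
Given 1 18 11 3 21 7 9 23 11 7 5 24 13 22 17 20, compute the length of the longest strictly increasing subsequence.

One longest increasing subsequence is 1, 3, 7, 9, 11, 13, 17, 20 (positions 1,4,6,7,9,13,15,16), of length 8; no longer one exists.

8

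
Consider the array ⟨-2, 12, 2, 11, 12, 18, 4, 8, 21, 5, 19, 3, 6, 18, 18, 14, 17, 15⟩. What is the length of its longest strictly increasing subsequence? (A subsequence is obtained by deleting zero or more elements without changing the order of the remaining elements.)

One longest increasing subsequence is -2, 2, 4, 5, 6, 14, 17 (positions 1,3,7,10,13,16,17), of length 7; no longer one exists.

7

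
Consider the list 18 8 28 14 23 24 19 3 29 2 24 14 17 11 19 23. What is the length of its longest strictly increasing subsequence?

Scanning left to right, the best length ending at each element is: 18→1, 8→1, 28→2, 14→2, 23→3, 24→4, 19→3, 3→1, 29→5, 2→1, 24→4, 14→2, 17→3, 11→2, 19→4, 23→5.
So the longest increasing subsequence has length 5, e.g. 8, 14, 23, 24, 29.

5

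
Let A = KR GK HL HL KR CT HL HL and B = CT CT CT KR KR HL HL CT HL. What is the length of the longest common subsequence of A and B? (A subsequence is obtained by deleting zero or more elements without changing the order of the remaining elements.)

5

Backtracking the LCS table gives one alignment: KR (A1,B5) → HL (A3,B6) → HL (A4,B7) → CT (A6,B8) → HL (A8,B9).
So the longest common subsequence has length 5.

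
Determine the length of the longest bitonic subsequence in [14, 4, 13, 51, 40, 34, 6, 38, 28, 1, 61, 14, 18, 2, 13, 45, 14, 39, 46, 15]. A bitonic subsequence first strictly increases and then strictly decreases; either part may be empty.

8

Let inc[i] be the LIS ending at i and dec[i] the longest strictly decreasing subsequence starting at i. inc = [1, 1, 2, 3, 3, 3, 2, 4, 3, 1, 5, 3, 4, 2, 3, 5, 4, 5, 6, 5], dec = [4, 2, 3, 6, 5, 4, 2, 4, 3, 1, 4, 2, 2, 1, 1, 3, 1, 2, 2, 1].
max_i inc[i]+dec[i]−1 = 8, with one witness 4, 13, 51, 40, 38, 28, 18, 15.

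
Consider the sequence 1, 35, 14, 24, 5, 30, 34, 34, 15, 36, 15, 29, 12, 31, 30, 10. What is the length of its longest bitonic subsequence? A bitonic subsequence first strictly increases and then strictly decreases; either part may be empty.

Let inc[i] be the LIS ending at i and dec[i] the longest strictly decreasing subsequence starting at i. inc = [1, 2, 2, 3, 2, 4, 5, 5, 3, 6, 3, 4, 3, 5, 5, 3], dec = [1, 5, 3, 4, 1, 4, 4, 4, 3, 4, 3, 3, 2, 3, 2, 1].
max_i inc[i]+dec[i]−1 = 9, with one witness 1, 14, 24, 30, 34, 36, 31, 30, 10.

9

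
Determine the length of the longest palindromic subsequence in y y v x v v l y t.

Using dp[i][j] = 2 + dp[i+1][j−1] if the ends match, else max(dp[i+1][j], dp[i][j−1]):
dp[1][9] = 5. A witness is yvvvy at positions 2,3,5,6,8.

5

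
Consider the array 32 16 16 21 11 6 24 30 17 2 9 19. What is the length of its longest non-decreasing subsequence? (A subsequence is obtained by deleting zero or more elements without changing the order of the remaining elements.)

Scanning left to right, the best length ending at each element is: 32→1, 16→1, 16→2, 21→3, 11→1, 6→1, 24→4, 30→5, 17→3, 2→1, 9→2, 19→4.
So the longest non-decreasing subsequence has length 5, e.g. 16, 16, 21, 24, 30.

5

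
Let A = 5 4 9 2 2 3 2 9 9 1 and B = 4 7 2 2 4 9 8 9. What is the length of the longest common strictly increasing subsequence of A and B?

For each value that appears in both, track the longest common increasing run ending there.
The best achievable length is 2; one witness is 4, 9 (A-positions 2,3, B-positions 1,6).

2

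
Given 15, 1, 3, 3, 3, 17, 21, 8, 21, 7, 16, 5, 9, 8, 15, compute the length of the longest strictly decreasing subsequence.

4

Let dp[i] be the longest decreasing subsequence ending at position i. Then dp = [1, 2, 2, 2, 2, 1, 1, 2, 1, 3, 2, 4, 3, 4, 3].
The maximum is 4; one witness is 15, 8, 7, 5 at positions 1,8,10,12.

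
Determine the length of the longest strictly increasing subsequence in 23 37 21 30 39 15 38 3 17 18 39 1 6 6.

Let dp[i] be the longest increasing subsequence ending at position i. Then dp = [1, 2, 1, 2, 3, 1, 3, 1, 2, 3, 4, 1, 2, 2].
The maximum is 4; one witness is 23, 37, 38, 39 at positions 1,2,7,11.

4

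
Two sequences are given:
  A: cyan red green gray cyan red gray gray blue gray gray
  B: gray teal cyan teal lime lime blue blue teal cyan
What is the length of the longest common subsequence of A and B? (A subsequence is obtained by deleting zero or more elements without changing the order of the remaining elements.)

3

A longest common subsequence is gray, cyan, blue (length 3); the LCS DP confirms no longer common subsequence exists.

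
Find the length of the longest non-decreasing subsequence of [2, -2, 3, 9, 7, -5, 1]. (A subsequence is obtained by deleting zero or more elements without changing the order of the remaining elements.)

3

Let dp[i] be the longest non-decreasing subsequence ending at position i. Then dp = [1, 1, 2, 3, 3, 1, 2].
The maximum is 3; one witness is 2, 3, 9 at positions 1,3,4.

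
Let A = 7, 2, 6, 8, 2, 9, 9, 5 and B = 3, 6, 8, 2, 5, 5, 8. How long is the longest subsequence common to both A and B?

Backtracking the LCS table gives one alignment: 6 (A3,B2) → 8 (A4,B3) → 2 (A5,B4) → 5 (A8,B6).
So the longest common subsequence has length 4.

4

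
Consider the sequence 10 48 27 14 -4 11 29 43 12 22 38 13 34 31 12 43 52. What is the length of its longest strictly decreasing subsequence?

One longest decreasing subsequence is 48, 43, 38, 34, 31, 12 (positions 2,8,11,13,14,15), of length 6; no longer one exists.

6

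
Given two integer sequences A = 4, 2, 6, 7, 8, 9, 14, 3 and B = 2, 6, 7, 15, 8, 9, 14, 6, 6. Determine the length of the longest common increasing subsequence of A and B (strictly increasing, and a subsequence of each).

6

A longest common strictly increasing subsequence is 2, 6, 7, 8, 9, 14 (length 6); it appears in order in both A and B, and no longer such subsequence exists.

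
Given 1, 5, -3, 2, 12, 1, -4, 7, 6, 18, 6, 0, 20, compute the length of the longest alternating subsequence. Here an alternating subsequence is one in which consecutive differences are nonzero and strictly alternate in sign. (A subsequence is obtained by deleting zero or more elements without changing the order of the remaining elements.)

10

Track the best alternating length ending on an up-step vs a down-step at each position: up/down = 1/1, 2/1, 1/3, 4/3, 4/1, 4/5, 1/5, 6/5, 6/7, 8/1, 6/9, 6/9, 10/1.
The maximum over both is 10; one such subsequence is 1, 5, -3, 2, 1, 7, 6, 18, 6, 20.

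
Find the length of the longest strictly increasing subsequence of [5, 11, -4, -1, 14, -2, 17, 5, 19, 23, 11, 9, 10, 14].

Let dp[i] be the longest increasing subsequence ending at position i. Then dp = [1, 2, 1, 2, 3, 2, 4, 3, 5, 6, 4, 4, 5, 6].
The maximum is 6; one witness is 5, 11, 14, 17, 19, 23 at positions 1,2,5,7,9,10.

6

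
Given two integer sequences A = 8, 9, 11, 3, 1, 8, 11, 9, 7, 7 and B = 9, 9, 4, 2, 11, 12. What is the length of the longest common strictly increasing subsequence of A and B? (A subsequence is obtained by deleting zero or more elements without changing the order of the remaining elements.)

2

A longest common strictly increasing subsequence is 9, 11 (length 2); it appears in order in both A and B, and no longer such subsequence exists.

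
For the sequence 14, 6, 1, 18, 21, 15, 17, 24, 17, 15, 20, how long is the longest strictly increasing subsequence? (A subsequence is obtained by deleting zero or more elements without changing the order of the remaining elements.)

Let dp[i] be the longest increasing subsequence ending at position i. Then dp = [1, 1, 1, 2, 3, 2, 3, 4, 3, 2, 4].
The maximum is 4; one witness is 14, 18, 21, 24 at positions 1,4,5,8.

4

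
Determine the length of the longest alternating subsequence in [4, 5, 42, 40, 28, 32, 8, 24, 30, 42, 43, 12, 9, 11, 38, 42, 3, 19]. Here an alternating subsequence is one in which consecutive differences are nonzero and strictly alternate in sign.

10

A longest alternating subsequence is 4, 42, 28, 32, 8, 24, 9, 11, 3, 19 (positions 1,3,5,6,7,8,13,14,17,18); its 9 consecutive differences strictly alternate in sign, and length 10 is optimal.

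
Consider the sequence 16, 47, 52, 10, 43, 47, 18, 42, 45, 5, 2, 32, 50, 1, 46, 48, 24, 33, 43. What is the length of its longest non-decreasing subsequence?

6

Let dp[i] be the longest non-decreasing subsequence ending at position i. Then dp = [1, 2, 3, 1, 2, 3, 2, 3, 4, 1, 1, 3, 5, 1, 5, 6, 3, 4, 5].
The maximum is 6; one witness is 16, 18, 42, 45, 46, 48 at positions 1,7,8,9,15,16.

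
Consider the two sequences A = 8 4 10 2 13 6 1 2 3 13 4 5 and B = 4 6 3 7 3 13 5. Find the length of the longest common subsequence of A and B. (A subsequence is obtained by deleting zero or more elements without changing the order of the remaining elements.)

5

A longest common subsequence is 4, 6, 3, 13, 5 (length 5); the LCS DP confirms no longer common subsequence exists.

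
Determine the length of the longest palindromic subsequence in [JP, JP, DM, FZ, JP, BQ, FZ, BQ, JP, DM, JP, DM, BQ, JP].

11

One longest palindromic subsequence is JP JP DM JP BQ FZ BQ JP DM JP JP (positions 1,2,3,5,6,7,8,9,10,11,14); it reads the same forward and backward, and the interval DP gives dp[1][14] = 11.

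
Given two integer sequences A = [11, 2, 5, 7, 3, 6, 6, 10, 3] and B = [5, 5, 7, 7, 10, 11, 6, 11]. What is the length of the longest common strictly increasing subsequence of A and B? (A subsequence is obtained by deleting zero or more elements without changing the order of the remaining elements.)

3

For each value that appears in both, track the longest common increasing run ending there.
The best achievable length is 3; one witness is 5, 7, 10 (A-positions 3,4,8, B-positions 1,3,5).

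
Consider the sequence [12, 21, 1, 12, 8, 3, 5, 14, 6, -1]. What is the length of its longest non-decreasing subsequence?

4

Scanning left to right, the best length ending at each element is: 12→1, 21→2, 1→1, 12→2, 8→2, 3→2, 5→3, 14→4, 6→4, -1→1.
So the longest non-decreasing subsequence has length 4, e.g. 1, 3, 5, 14.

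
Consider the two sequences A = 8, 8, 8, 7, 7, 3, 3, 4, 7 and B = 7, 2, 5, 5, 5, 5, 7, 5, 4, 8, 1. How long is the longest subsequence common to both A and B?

3

Backtracking the LCS table gives one alignment: 7 (A4,B1) → 7 (A5,B7) → 4 (A8,B9).
So the longest common subsequence has length 3.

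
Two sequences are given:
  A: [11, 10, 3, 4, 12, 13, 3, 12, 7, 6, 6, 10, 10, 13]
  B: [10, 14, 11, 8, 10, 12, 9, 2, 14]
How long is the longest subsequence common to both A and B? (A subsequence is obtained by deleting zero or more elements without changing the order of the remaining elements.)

3

A longest common subsequence is 11, 10, 12 (length 3); the LCS DP confirms no longer common subsequence exists.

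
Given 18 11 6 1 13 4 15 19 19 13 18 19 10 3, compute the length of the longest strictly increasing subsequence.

Scanning left to right, the best length ending at each element is: 18→1, 11→1, 6→1, 1→1, 13→2, 4→2, 15→3, 19→4, 19→4, 13→3, 18→4, 19→5, 10→3, 3→2.
So the longest increasing subsequence has length 5, e.g. 11, 13, 15, 18, 19.

5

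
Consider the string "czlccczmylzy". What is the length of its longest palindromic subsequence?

One longest palindromic subsequence is zlccclz (positions 2,3,4,5,6,10,11); it reads the same forward and backward, and the interval DP gives dp[1][12] = 7.

7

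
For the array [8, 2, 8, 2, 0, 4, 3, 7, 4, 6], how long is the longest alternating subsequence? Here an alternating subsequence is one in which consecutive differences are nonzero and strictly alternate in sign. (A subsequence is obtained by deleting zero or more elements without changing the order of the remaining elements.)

A longest alternating subsequence is 8, 2, 8, 2, 4, 3, 7, 4, 6 (positions 1,2,3,4,6,7,8,9,10); its 8 consecutive differences strictly alternate in sign, and length 9 is optimal.

9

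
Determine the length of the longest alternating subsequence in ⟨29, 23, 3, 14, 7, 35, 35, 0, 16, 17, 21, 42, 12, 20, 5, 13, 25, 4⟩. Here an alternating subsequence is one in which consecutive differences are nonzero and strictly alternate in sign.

A longest alternating subsequence is 29, 3, 14, 7, 35, 0, 16, 12, 20, 5, 13, 4 (positions 1,3,4,5,6,8,9,13,14,15,16,18); its 11 consecutive differences strictly alternate in sign, and length 12 is optimal.

12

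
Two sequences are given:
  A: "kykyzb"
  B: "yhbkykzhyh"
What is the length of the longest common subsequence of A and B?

Backtracking the LCS table gives one alignment: k (A1,B4) → y (A2,B5) → k (A3,B6) → y (A4,B9).
So the longest common subsequence has length 4.

4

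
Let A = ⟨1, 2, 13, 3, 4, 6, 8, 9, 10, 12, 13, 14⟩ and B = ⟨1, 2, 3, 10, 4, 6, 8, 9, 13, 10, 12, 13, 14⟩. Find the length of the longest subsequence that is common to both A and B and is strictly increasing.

For each value that appears in both, track the longest common increasing run ending there.
The best achievable length is 11; one witness is 1, 2, 3, 4, 6, 8, 9, 10, 12, 13, 14 (A-positions 1,2,4,5,6,7,8,9,10,11,12, B-positions 1,2,3,5,6,7,8,10,11,12,13).

11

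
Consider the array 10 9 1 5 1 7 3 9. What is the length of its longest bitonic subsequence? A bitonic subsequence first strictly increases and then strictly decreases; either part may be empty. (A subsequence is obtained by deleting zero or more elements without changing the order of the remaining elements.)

4

Let inc[i] be the LIS ending at i and dec[i] the longest strictly decreasing subsequence starting at i. inc = [1, 1, 1, 2, 1, 3, 2, 4], dec = [4, 3, 1, 2, 1, 2, 1, 1].
max_i inc[i]+dec[i]−1 = 4, with one witness 10, 9, 7, 3.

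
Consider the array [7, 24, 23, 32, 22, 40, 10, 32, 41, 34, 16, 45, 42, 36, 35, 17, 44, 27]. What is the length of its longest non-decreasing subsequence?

Let dp[i] be the longest non-decreasing subsequence ending at position i. Then dp = [1, 2, 2, 3, 2, 4, 2, 4, 5, 5, 3, 6, 6, 6, 6, 4, 7, 5].
The maximum is 7; one witness is 7, 24, 32, 40, 41, 42, 44 at positions 1,2,4,6,9,13,17.

7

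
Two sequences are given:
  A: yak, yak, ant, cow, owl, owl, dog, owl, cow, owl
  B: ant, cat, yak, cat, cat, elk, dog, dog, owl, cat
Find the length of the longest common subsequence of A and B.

Backtracking the LCS table gives one alignment: yak (A1,B3) → dog (A7,B8) → owl (A8,B9).
So the longest common subsequence has length 3.

3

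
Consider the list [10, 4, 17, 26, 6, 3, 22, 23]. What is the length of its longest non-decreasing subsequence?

4

One longest non-decreasing subsequence is 10, 17, 22, 23 (positions 1,3,7,8), of length 4; no longer one exists.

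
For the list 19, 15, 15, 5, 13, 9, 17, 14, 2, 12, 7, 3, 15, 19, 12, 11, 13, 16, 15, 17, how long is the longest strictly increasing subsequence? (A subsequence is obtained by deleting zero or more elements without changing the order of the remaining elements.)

6

Let dp[i] be the longest increasing subsequence ending at position i. Then dp = [1, 1, 1, 1, 2, 2, 3, 3, 1, 3, 2, 2, 4, 5, 3, 3, 4, 5, 5, 6].
The maximum is 6; one witness is 5, 13, 14, 15, 16, 17 at positions 4,5,8,13,18,20.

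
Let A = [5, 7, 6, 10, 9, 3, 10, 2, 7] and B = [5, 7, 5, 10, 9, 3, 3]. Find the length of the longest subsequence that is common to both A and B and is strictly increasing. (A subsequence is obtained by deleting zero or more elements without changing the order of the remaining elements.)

A longest common strictly increasing subsequence is 5, 7, 10 (length 3); it appears in order in both A and B, and no longer such subsequence exists.

3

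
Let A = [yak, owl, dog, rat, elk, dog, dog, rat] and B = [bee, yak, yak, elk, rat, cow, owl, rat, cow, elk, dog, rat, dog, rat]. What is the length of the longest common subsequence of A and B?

Backtracking the LCS table gives one alignment: yak (A1,B3) → owl (A2,B7) → rat (A4,B8) → elk (A5,B10) → dog (A6,B11) → dog (A7,B13) → rat (A8,B14).
So the longest common subsequence has length 7.

7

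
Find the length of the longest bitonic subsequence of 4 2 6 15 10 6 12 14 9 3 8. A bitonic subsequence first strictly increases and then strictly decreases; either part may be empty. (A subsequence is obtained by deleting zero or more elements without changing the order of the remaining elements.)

Let inc[i] be the LIS ending at i and dec[i] the longest strictly decreasing subsequence starting at i. inc = [1, 1, 2, 3, 3, 2, 4, 5, 3, 2, 3], dec = [2, 1, 2, 4, 3, 2, 3, 3, 2, 1, 1].
max_i inc[i]+dec[i]−1 = 7, with one witness 4, 6, 10, 12, 14, 9, 8.

7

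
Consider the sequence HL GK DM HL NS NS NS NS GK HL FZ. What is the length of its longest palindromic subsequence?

8

One longest palindromic subsequence is HL GK NS NS NS NS GK HL (positions 1,2,5,6,7,8,9,10); it reads the same forward and backward, and the interval DP gives dp[1][11] = 8.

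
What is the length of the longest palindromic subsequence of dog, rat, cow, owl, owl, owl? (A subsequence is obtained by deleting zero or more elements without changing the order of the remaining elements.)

One longest palindromic subsequence is owl owl owl (positions 4,5,6); it reads the same forward and backward, and the interval DP gives dp[1][6] = 3.

3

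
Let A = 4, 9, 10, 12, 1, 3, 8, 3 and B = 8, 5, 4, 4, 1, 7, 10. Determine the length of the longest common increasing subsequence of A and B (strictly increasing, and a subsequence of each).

2

For each value that appears in both, track the longest common increasing run ending there.
The best achievable length is 2; one witness is 4, 10 (A-positions 1,3, B-positions 3,7).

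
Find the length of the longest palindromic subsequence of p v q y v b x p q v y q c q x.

One longest palindromic subsequence is qyvqvyq (positions 3,4,5,9,10,11,14); it reads the same forward and backward, and the interval DP gives dp[1][15] = 7.

7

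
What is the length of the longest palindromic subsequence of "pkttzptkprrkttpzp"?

Using dp[i][j] = 2 + dp[i+1][j−1] if the ends match, else max(dp[i+1][j], dp[i][j−1]):
dp[1][17] = 12. A witness is pzptkrrktpzp at positions 1,5,6,7,8,10,11,12,14,15,16,17.

12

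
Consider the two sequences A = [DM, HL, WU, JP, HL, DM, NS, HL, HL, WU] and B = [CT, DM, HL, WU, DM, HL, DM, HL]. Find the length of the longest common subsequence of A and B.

Backtracking the LCS table gives one alignment: DM (A1,B2) → HL (A2,B3) → WU (A3,B4) → HL (A5,B6) → DM (A6,B7) → HL (A9,B8).
So the longest common subsequence has length 6.

6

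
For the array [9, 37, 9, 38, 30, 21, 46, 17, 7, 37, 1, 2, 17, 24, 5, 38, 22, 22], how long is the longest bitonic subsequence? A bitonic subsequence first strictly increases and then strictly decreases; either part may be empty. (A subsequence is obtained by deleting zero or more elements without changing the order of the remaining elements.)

8

One longest bitonic subsequence is 9, 37, 38, 30, 21, 17, 7, 5 (positions 1,2,4,5,6,8,9,15): it rises to 38 then falls. Length 8 is optimal.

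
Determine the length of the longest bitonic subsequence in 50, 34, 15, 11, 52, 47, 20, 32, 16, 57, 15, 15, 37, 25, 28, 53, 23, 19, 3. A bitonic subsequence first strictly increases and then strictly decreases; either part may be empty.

One longest bitonic subsequence is 15, 20, 32, 57, 37, 28, 23, 19, 3 (positions 3,7,8,10,13,15,17,18,19): it rises to 57 then falls. Length 9 is optimal.

9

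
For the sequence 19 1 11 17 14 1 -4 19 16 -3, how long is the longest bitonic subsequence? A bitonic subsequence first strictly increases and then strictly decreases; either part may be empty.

One longest bitonic subsequence is 1, 11, 17, 14, 1, -3 (positions 2,3,4,5,6,10): it rises to 17 then falls. Length 6 is optimal.

6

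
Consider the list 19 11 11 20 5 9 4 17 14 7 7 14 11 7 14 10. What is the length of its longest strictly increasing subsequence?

Let dp[i] be the longest increasing subsequence ending at position i. Then dp = [1, 1, 1, 2, 1, 2, 1, 3, 3, 2, 2, 3, 3, 2, 4, 3].
The maximum is 4; one witness is 5, 9, 11, 14 at positions 5,6,13,15.

4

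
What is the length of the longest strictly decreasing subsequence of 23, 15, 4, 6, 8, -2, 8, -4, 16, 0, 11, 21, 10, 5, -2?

Scanning left to right, the best length ending at each element is: 23→1, 15→2, 4→3, 6→3, 8→3, -2→4, 8→3, -4→5, 16→2, 0→4, 11→3, 21→2, 10→4, 5→5, -2→6.
So the longest decreasing subsequence has length 6, e.g. 23, 15, 11, 10, 5, -2.

6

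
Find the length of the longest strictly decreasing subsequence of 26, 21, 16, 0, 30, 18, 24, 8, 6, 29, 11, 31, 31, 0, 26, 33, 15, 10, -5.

7

One longest decreasing subsequence is 26, 21, 16, 8, 6, 0, -5 (positions 1,2,3,8,9,14,19), of length 7; no longer one exists.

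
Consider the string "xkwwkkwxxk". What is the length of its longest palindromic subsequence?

One longest palindromic subsequence is kwkkwk (positions 2,4,5,6,7,10); it reads the same forward and backward, and the interval DP gives dp[1][10] = 6.

6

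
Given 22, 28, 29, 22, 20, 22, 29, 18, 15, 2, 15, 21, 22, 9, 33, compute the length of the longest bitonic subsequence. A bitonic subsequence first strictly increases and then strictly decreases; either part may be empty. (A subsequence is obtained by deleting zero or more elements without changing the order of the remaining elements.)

One longest bitonic subsequence is 22, 28, 29, 22, 20, 18, 15, 9 (positions 1,2,3,4,5,8,11,14): it rises to 29 then falls. Length 8 is optimal.

8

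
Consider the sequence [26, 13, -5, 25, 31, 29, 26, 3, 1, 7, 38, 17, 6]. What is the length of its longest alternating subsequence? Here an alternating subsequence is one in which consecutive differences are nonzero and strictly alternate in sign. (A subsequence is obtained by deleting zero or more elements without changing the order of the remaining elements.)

6

Track the best alternating length ending on an up-step vs a down-step at each position: up/down = 1/1, 1/2, 1/2, 3/2, 3/1, 3/4, 3/4, 3/4, 3/4, 5/4, 5/1, 5/6, 5/6.
The maximum over both is 6; one such subsequence is 26, 13, 31, 29, 38, 17.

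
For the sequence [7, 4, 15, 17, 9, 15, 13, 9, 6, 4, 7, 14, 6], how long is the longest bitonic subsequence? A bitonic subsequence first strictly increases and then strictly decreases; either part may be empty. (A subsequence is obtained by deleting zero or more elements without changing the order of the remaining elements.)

8

Let inc[i] be the LIS ending at i and dec[i] the longest strictly decreasing subsequence starting at i. inc = [1, 1, 2, 3, 2, 3, 3, 2, 2, 1, 3, 4, 2], dec = [3, 1, 5, 6, 3, 5, 4, 3, 2, 1, 2, 2, 1].
max_i inc[i]+dec[i]−1 = 8, with one witness 7, 15, 17, 15, 13, 9, 7, 6.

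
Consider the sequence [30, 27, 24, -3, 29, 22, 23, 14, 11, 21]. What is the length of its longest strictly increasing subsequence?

3

One longest increasing subsequence is -3, 22, 23 (positions 4,6,7), of length 3; no longer one exists.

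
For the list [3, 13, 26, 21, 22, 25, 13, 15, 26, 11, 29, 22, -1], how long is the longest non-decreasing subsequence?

7

One longest non-decreasing subsequence is 3, 13, 21, 22, 25, 26, 29 (positions 1,2,4,5,6,9,11), of length 7; no longer one exists.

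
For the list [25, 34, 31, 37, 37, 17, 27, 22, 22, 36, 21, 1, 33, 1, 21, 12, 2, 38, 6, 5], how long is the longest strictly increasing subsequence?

4

Scanning left to right, the best length ending at each element is: 25→1, 34→2, 31→2, 37→3, 37→3, 17→1, 27→2, 22→2, 22→2, 36→3, 21→2, 1→1, 33→3, 1→1, 21→2, 12→2, 2→2, 38→4, 6→3, 5→3.
So the longest increasing subsequence has length 4, e.g. 25, 34, 37, 38.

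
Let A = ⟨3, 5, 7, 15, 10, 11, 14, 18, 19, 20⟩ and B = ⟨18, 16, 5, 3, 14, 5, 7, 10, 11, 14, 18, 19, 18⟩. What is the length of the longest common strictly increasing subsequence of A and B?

A longest common strictly increasing subsequence is 3, 5, 7, 10, 11, 14, 18, 19 (length 8); it appears in order in both A and B, and no longer such subsequence exists.

8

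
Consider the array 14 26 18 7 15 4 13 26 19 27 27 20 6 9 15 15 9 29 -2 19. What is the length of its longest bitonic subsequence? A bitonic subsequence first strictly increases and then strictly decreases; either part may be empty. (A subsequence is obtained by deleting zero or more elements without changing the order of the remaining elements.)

8

One longest bitonic subsequence is 14, 18, 26, 27, 20, 15, 9, -2 (positions 1,3,8,10,12,16,17,19): it rises to 27 then falls. Length 8 is optimal.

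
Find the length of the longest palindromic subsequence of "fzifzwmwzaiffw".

9

Using dp[i][j] = 2 + dp[i+1][j−1] if the ends match, else max(dp[i+1][j], dp[i][j−1]):
dp[1][14] = 9. A witness is ffzwmwzff at positions 1,4,5,6,7,8,9,12,13.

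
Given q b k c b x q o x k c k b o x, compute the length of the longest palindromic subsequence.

9

One longest palindromic subsequence is bkcxoxckb (positions 2,3,4,6,8,9,11,12,13); it reads the same forward and backward, and the interval DP gives dp[1][15] = 9.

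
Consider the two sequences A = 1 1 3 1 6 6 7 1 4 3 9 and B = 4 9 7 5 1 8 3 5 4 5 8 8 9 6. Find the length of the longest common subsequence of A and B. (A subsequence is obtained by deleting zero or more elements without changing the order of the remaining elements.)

4

A longest common subsequence is 1, 3, 4, 9 (length 4); the LCS DP confirms no longer common subsequence exists.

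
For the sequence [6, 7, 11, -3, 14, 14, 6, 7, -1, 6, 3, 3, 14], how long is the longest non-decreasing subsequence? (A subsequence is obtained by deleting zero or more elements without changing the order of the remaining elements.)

Let dp[i] be the longest non-decreasing subsequence ending at position i. Then dp = [1, 2, 3, 1, 4, 5, 2, 3, 2, 3, 3, 4, 6].
The maximum is 6; one witness is 6, 7, 11, 14, 14, 14 at positions 1,2,3,5,6,13.

6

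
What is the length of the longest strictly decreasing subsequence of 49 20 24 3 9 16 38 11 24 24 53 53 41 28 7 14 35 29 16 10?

Let dp[i] be the longest decreasing subsequence ending at position i. Then dp = [1, 2, 2, 3, 3, 3, 2, 4, 3, 3, 1, 1, 2, 3, 5, 4, 3, 4, 5, 6].
The maximum is 6; one witness is 49, 38, 35, 29, 16, 10 at positions 1,7,17,18,19,20.

6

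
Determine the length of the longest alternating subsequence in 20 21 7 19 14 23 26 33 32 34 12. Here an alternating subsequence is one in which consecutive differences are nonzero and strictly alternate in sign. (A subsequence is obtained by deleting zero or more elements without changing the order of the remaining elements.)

9

A longest alternating subsequence is 20, 21, 7, 19, 14, 33, 32, 34, 12 (positions 1,2,3,4,5,8,9,10,11); its 8 consecutive differences strictly alternate in sign, and length 9 is optimal.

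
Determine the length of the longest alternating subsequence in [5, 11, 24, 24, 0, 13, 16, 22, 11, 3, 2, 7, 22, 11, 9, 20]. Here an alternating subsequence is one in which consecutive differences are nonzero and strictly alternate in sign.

A longest alternating subsequence is 5, 11, 0, 13, 11, 22, 11, 20 (positions 1,2,5,6,9,13,14,16); its 7 consecutive differences strictly alternate in sign, and length 8 is optimal.

8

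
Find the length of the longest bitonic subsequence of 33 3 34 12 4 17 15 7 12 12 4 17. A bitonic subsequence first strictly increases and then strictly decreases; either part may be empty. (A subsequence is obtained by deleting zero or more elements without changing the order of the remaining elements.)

One longest bitonic subsequence is 33, 34, 17, 15, 12, 4 (positions 1,3,6,7,10,11): it rises to 34 then falls. Length 6 is optimal.

6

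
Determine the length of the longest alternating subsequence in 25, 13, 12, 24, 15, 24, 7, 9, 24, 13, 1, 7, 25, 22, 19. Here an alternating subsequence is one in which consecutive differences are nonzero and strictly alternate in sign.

Track the best alternating length ending on an up-step vs a down-step at each position: up/down = 1/1, 1/2, 1/2, 3/2, 3/4, 5/2, 1/6, 7/6, 7/2, 7/8, 1/8, 9/8, 9/1, 9/10, 9/10.
The maximum over both is 10; one such subsequence is 25, 13, 24, 15, 24, 7, 24, 13, 25, 22.

10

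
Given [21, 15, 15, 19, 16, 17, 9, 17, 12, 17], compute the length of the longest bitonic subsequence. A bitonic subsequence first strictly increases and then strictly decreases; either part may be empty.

4

Let inc[i] be the LIS ending at i and dec[i] the longest strictly decreasing subsequence starting at i. inc = [1, 1, 1, 2, 2, 3, 1, 3, 2, 3], dec = [4, 2, 2, 3, 2, 2, 1, 2, 1, 1].
max_i inc[i]+dec[i]−1 = 4, with one witness 21, 19, 17, 12.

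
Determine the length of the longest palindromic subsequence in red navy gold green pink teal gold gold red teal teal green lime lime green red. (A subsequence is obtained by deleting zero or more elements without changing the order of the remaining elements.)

Using dp[i][j] = 2 + dp[i+1][j−1] if the ends match, else max(dp[i+1][j], dp[i][j−1]):
dp[1][16] = 8. A witness is red green teal gold gold teal green red at positions 1,4,6,7,8,11,15,16.

8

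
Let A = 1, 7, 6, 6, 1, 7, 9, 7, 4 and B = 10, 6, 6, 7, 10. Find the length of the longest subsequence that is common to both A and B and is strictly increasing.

A longest common strictly increasing subsequence is 6, 7 (length 2); it appears in order in both A and B, and no longer such subsequence exists.

2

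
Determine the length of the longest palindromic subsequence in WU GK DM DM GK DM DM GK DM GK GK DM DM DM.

One longest palindromic subsequence is DM DM DM GK GK GK DM DM DM (positions 3,4,6,8,10,11,12,13,14); it reads the same forward and backward, and the interval DP gives dp[1][14] = 9.

9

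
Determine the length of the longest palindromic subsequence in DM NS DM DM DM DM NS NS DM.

8

One longest palindromic subsequence is DM NS DM DM DM DM NS DM (positions 1,2,3,4,5,6,8,9); it reads the same forward and backward, and the interval DP gives dp[1][9] = 8.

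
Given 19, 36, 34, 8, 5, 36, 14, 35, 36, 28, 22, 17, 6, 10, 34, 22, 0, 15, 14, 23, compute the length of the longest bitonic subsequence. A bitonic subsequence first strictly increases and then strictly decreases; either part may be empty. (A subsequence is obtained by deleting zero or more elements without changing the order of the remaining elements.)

One longest bitonic subsequence is 19, 34, 36, 35, 28, 22, 17, 15, 14 (positions 1,3,6,8,10,11,12,18,19): it rises to 36 then falls. Length 9 is optimal.

9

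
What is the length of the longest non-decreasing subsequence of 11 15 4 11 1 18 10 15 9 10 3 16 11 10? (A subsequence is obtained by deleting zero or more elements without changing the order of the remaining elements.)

4

One longest non-decreasing subsequence is 11, 15, 15, 16 (positions 1,2,8,12), of length 4; no longer one exists.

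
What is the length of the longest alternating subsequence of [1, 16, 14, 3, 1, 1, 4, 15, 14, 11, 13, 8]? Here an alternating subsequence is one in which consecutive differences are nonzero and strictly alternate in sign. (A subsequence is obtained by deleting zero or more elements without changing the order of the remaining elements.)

Track the best alternating length ending on an up-step vs a down-step at each position: up/down = 1/1, 2/1, 2/3, 2/3, 1/3, 1/3, 4/3, 4/3, 4/5, 4/5, 6/5, 4/7.
The maximum over both is 7; one such subsequence is 1, 16, 14, 15, 11, 13, 8.

7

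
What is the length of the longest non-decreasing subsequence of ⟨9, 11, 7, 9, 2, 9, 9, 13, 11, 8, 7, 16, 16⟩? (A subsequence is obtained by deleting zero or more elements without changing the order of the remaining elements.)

Scanning left to right, the best length ending at each element is: 9→1, 11→2, 7→1, 9→2, 2→1, 9→3, 9→4, 13→5, 11→5, 8→2, 7→2, 16→6, 16→7.
So the longest non-decreasing subsequence has length 7, e.g. 9, 9, 9, 9, 13, 16, 16.

7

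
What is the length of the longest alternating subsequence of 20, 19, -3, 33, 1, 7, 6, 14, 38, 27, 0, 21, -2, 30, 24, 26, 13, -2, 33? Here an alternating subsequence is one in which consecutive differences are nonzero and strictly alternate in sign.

15

A longest alternating subsequence is 20, 19, 33, 1, 7, 6, 14, 0, 21, -2, 30, 24, 26, 13, 33 (positions 1,2,4,5,6,7,8,11,12,13,14,15,16,17,19); its 14 consecutive differences strictly alternate in sign, and length 15 is optimal.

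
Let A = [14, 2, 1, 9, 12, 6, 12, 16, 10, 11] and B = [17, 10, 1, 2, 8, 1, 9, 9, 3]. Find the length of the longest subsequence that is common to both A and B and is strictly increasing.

A longest common strictly increasing subsequence is 1, 9 (length 2); it appears in order in both A and B, and no longer such subsequence exists.

2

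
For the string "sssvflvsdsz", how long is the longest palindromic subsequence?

One longest palindromic subsequence is ssvlvss (positions 2,3,4,6,7,8,10); it reads the same forward and backward, and the interval DP gives dp[1][11] = 7.

7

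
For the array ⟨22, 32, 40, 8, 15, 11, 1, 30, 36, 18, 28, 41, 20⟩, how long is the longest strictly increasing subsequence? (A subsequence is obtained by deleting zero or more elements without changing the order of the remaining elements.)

5

Let dp[i] be the longest increasing subsequence ending at position i. Then dp = [1, 2, 3, 1, 2, 2, 1, 3, 4, 3, 4, 5, 4].
The maximum is 5; one witness is 8, 15, 30, 36, 41 at positions 4,5,8,9,12.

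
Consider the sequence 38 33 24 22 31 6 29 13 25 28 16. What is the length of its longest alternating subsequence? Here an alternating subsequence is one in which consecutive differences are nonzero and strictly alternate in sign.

A longest alternating subsequence is 38, 24, 31, 6, 29, 13, 25, 16 (positions 1,3,5,6,7,8,9,11); its 7 consecutive differences strictly alternate in sign, and length 8 is optimal.

8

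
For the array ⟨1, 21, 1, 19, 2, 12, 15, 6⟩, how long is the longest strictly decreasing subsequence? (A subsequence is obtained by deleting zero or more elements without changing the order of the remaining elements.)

4

Scanning left to right, the best length ending at each element is: 1→1, 21→1, 1→2, 19→2, 2→3, 12→3, 15→3, 6→4.
So the longest decreasing subsequence has length 4, e.g. 21, 19, 12, 6.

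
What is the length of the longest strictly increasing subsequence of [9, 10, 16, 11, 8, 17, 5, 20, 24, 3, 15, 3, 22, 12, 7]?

Let dp[i] be the longest increasing subsequence ending at position i. Then dp = [1, 2, 3, 3, 1, 4, 1, 5, 6, 1, 4, 1, 6, 4, 2].
The maximum is 6; one witness is 9, 10, 16, 17, 20, 24 at positions 1,2,3,6,8,9.

6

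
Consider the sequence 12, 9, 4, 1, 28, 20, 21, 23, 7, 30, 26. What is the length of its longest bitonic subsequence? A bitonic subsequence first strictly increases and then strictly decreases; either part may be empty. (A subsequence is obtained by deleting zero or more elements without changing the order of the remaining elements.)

6

One longest bitonic subsequence is 12, 20, 21, 23, 30, 26 (positions 1,6,7,8,10,11): it rises to 30 then falls. Length 6 is optimal.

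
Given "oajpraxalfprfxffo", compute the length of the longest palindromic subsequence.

7

Using dp[i][j] = 2 + dp[i+1][j−1] if the ends match, else max(dp[i+1][j], dp[i][j−1]):
dp[1][17] = 7. A witness is offxffo at positions 1,10,13,14,15,16,17.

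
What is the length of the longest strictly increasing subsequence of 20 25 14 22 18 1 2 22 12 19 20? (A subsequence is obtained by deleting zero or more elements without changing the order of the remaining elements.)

Scanning left to right, the best length ending at each element is: 20→1, 25→2, 14→1, 22→2, 18→2, 1→1, 2→2, 22→3, 12→3, 19→4, 20→5.
So the longest increasing subsequence has length 5, e.g. 1, 2, 12, 19, 20.

5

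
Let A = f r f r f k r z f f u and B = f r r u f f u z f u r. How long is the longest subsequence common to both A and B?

7

Backtracking the LCS table gives one alignment: f (A1,B1) → r (A2,B3) → f (A3,B5) → f (A5,B6) → z (A8,B8) → f (A10,B9) → u (A11,B10).
So the longest common subsequence has length 7.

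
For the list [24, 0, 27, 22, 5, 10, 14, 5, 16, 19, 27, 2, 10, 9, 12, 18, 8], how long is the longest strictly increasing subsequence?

Let dp[i] be the longest increasing subsequence ending at position i. Then dp = [1, 1, 2, 2, 2, 3, 4, 2, 5, 6, 7, 2, 3, 3, 4, 6, 3].
The maximum is 7; one witness is 0, 5, 10, 14, 16, 19, 27 at positions 2,5,6,7,9,10,11.

7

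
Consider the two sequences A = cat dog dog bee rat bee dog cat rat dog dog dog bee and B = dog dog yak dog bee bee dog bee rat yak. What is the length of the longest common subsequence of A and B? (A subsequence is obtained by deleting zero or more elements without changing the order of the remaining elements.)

6

A longest common subsequence is dog, dog, bee, bee, dog, rat (length 6); the LCS DP confirms no longer common subsequence exists.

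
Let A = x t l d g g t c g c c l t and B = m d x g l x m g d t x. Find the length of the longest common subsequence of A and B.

A longest common subsequence is xldt (length 4); the LCS DP confirms no longer common subsequence exists.

4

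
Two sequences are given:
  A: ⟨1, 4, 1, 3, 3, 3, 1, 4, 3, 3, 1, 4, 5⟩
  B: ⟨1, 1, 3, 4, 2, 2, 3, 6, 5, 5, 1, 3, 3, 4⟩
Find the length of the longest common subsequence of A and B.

Backtracking the LCS table gives one alignment: 1 (A1,B1) → 1 (A3,B2) → 3 (A4,B3) → 3 (A5,B7) → 1 (A7,B11) → 3 (A9,B12) → 3 (A10,B13) → 4 (A12,B14).
So the longest common subsequence has length 8.

8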